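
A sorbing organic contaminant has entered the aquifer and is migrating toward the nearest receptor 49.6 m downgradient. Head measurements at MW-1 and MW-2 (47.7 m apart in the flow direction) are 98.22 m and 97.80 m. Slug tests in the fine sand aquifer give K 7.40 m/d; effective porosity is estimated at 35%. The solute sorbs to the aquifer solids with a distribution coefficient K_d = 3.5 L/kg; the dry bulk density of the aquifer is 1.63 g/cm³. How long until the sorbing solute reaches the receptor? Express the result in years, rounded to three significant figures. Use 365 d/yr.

Hydraulic gradient i = (98.22 − 97.80) / 47.7 = 0.42 / 47.7 = 0.008805
Specific discharge q = 7.40 × 0.008805 = 0.06516 m/d
Average linear velocity = 0.06516 / 0.35 = 0.1862 m/d
Retardation R = 1 + ρ_b·K_d/n = 1 + 1.63×3.5/0.35 = 17.30
Contaminant velocity v_c = v/R = 0.1862/17.30 = 0.01076 m/d
t = L/v_c = 49.6/0.01076 = 4609 d
   = 4609/365 = 12.6 yr

12.6 years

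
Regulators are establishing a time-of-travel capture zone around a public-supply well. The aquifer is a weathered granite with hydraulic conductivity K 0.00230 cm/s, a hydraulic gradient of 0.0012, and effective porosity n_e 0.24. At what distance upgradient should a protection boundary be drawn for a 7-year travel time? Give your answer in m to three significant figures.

25.4 m

K = 0.00230 cm/s × 864 = 1.987 m/d
Darcy flux q = K·i = 1.987 × 0.0012 = 0.002385 m/d
v_s = q/n_e = 0.002385/0.24 = 0.009936 m/d
T = 7 yr × 365 = 2555 d
L = v × T = 0.009936 × 2555 = 25.39 m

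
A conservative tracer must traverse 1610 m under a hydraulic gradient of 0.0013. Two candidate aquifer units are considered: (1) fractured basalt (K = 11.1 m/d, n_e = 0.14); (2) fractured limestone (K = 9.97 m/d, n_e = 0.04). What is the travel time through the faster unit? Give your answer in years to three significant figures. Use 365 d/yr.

13.6 years

Unit 1 (fractured basalt): v = 11.1×0.0013/0.14 = 0.1031 m/d, t = 1610/0.1031 = 15620 d
Unit 2 (fractured limestone): v = 9.97×0.0013/0.04 = 0.3240 m/d, t = 1610/0.3240 = 4969 d
Faster: 4969 d / 365 = 13.6 yr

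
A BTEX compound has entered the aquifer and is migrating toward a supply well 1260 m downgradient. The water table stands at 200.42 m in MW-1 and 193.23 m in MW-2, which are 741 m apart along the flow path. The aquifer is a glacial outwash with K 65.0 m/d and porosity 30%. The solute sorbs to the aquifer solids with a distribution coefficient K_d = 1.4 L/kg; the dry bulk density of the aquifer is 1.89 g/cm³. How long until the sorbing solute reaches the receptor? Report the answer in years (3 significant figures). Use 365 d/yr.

16.1 years

Hydraulic gradient i = (200.42 − 193.23) / 741 = 7.19 / 741 = 0.009703
Specific discharge q = 65.0 × 0.009703 = 0.6307 m/d
Average linear velocity = 0.6307 / 0.30 = 2.102 m/d
Retardation R = 1 + ρ_b·K_d/n = 1 + 1.89×1.4/0.30 = 9.820
Contaminant velocity v_c = v/R = 2.102/9.820 = 0.2141 m/d
t = L/v_c = 1260/0.2141 = 5885 d
   = 5885/365 = 16.1 yr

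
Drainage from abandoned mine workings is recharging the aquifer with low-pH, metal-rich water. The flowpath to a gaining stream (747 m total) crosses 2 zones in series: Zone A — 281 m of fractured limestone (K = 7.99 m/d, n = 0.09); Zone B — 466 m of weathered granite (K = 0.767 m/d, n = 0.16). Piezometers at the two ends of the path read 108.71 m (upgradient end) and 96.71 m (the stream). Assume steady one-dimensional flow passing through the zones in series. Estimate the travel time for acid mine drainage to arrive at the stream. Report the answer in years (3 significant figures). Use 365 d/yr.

14.7 years

Total head drop ΔH = 108.71 − 96.71 = 12.00 m
Steady 1-D flow in series ⇒ the Darcy flux q is identical in every zone and the zone head losses add (resistances L/K in series).
Σ(L/K) = 281/7.99 + 466/0.767 = 35.17 + 607.6 = 642.7 d
q = ΔH / Σ(L/K) = 12.00 / 642.7 = 0.01867 m/d (same in every zone)
Zone A: v = q/n = 0.01867/0.09 = 0.2074 m/d → t_A = 281/0.2074 = 1355 d
Zone B: v = q/n = 0.01867/0.16 = 0.1167 m/d → t_B = 466/0.1167 = 3994 d
Total t = 1355 + 3994 = 5348 d
   = 5348 / 365 = 14.7 yr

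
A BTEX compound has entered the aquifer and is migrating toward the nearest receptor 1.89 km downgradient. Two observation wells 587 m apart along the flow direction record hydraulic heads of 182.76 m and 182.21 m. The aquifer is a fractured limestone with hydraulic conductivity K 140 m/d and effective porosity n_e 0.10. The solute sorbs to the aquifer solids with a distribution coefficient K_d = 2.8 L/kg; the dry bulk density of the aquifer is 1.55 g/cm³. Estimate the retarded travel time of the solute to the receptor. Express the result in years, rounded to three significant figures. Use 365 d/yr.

Hydraulic gradient i = (182.76 − 182.21) / 587 = 0.55 / 587 = 9.370e-4
q = Ki = 140 × 9.370e-4 = 0.1312 m/d
Seepage velocity v = q / n = 0.1312 / 0.10 = 1.312 m/d
Retardation R = 1 + ρ_b·K_d/n = 1 + 1.55×2.8/0.10 = 44.40
Contaminant velocity v_c = v/R = 1.312/44.40 = 0.02954 m/d
L = 1.89 km = 1890 m
t = L/v_c = 1890/0.02954 = 63970 d
   = 63970/365 = 175 yr

175 years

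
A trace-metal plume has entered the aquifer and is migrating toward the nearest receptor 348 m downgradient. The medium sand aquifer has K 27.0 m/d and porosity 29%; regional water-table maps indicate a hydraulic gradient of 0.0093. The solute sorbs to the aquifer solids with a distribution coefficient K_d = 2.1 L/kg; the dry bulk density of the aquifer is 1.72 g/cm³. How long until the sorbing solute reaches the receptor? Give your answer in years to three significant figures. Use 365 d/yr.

14.8 years

q = Ki = 27.0 × 0.0093 = 0.2511 m/d
Average linear velocity = 0.2511 / 0.29 = 0.8659 m/d
Retardation R = 1 + ρ_b·K_d/n = 1 + 1.72×2.1/0.29 = 13.46
Contaminant velocity v_c = v/R = 0.8659/13.46 = 0.06435 m/d
t = L/v_c = 348/0.06435 = 5408 d
   = 5408/365 = 14.8 yr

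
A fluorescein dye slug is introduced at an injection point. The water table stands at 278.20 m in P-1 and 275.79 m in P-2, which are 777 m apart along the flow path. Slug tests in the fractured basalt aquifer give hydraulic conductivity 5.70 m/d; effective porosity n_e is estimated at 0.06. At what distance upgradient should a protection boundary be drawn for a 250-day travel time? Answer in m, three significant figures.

73.7 m

Hydraulic gradient i = (278.20 − 275.79) / 777 = 2.41 / 777 = 0.003102
Darcy flux q = K·i = 5.70 × 0.003102 = 0.01768 m/d
v = Ki/n = 5.70·0.003102/0.06 = 0.2947 m/d
L = v × T = 0.2947 × 250 = 73.66 m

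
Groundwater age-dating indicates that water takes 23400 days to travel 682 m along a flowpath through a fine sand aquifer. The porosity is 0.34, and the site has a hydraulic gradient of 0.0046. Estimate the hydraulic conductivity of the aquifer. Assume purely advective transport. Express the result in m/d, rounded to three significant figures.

2.15 m/d

v = L / t = 682 / 23400 = 0.02915 m/d
K = v · n / i = 0.02915 × 0.34 / 0.0046 = 2.15 m/d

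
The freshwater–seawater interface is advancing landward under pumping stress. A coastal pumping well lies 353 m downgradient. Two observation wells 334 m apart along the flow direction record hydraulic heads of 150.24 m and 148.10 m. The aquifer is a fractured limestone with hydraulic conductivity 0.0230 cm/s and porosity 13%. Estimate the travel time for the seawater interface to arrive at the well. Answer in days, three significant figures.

Hydraulic gradient i = (150.24 − 148.10) / 334 = 2.14 / 334 = 0.006407
K = 0.0230 cm/s × 864 = 19.87 m/d
q = Ki = 19.87 × 0.006407 = 0.1273 m/d
Seepage velocity v = q / n = 0.1273 / 0.13 = 0.9794 m/d
t = L / v = 353 / 0.9794 = 360.4 d

360 days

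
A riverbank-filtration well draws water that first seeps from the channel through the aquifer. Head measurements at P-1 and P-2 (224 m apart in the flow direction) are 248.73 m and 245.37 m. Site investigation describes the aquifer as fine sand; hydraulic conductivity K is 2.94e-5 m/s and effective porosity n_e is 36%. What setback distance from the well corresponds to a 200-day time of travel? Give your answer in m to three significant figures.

Hydraulic gradient i = (248.73 − 245.37) / 224 = 3.36 / 224 = 0.01500
K = 2.94e-5 m/s × 86400 s/d = 2.540 m/d
q = Ki = 2.540 × 0.01500 = 0.03810 m/d
v = Ki/n = 2.540·0.01500/0.36 = 0.1058 m/d
L = v × T = 0.1058 × 200 = 21.17 m

21.2 m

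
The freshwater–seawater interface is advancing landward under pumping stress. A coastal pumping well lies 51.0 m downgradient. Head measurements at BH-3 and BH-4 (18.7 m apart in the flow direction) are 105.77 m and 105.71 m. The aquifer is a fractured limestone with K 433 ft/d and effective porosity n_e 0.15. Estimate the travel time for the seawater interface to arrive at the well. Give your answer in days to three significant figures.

18.1 days

Hydraulic gradient i = (105.77 − 105.71) / 18.7 = 0.06 / 18.7 = 0.003209
K = 433 ft/d × 0.3048 = 132.0 m/d
Specific discharge q = 132.0 × 0.003209 = 0.4235 m/d
v = Ki/n = 132.0·0.003209/0.15 = 2.823 m/d
t = L / v = 51.0 / 2.823 = 18.07 d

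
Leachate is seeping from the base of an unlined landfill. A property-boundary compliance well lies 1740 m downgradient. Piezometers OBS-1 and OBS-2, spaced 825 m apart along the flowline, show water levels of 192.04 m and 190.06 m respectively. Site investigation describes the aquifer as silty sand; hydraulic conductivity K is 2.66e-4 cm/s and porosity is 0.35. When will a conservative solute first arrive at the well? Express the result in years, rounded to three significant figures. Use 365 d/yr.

3020 years

Hydraulic gradient i = (192.04 − 190.06) / 825 = 1.98 / 825 = 0.002400
K = 2.66e-4 cm/s × 864 = 0.2298 m/d
Darcy flux q = K·i = 0.2298 × 0.002400 = 5.516e-4 m/d
v = Ki/n = 0.2298·0.002400/0.35 = 0.001576 m/d
t = L / v = 1740 / 0.001576 = 1.104e6 d
   = 1.104e6 / 365 = 3020 yr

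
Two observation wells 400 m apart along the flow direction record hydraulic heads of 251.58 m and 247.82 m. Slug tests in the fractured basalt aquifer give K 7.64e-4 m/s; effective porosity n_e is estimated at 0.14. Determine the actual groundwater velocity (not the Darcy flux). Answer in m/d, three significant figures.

Hydraulic gradient i = (251.58 − 247.82) / 400 = 3.76 / 400 = 0.009400
K = 7.64e-4 m/s × 86400 s/d = 66.01 m/d
Darcy flux q = K·i = 66.01 × 0.009400 = 0.6205 m/d
Seepage velocity v = q / n = 0.6205 / 0.14 = 4.432 m/d

4.43 m/d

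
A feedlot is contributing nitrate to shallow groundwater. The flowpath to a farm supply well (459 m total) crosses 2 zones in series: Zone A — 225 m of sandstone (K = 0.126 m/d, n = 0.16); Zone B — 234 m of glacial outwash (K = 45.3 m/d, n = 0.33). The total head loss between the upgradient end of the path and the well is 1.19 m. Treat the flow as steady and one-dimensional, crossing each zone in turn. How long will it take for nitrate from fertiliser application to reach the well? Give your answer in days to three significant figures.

170000 days

Steady 1-D flow in series ⇒ the Darcy flux q is identical in every zone and the zone head losses add (resistances L/K in series).
Σ(L/K) = 225/0.126 + 234/45.3 = 1786 + 5.166 = 1791 d
q = ΔH / Σ(L/K) = 1.19 / 1791 = 6.645e-4 m/d (same in every zone)
Zone A: v = q/n = 6.645e-4/0.16 = 0.004153 m/d → t_A = 225/0.004153 = 54180 d
Zone B: v = q/n = 6.645e-4/0.33 = 0.002014 m/d → t_B = 234/0.002014 = 116200 d
Total t = 54180 + 116200 = 170400 d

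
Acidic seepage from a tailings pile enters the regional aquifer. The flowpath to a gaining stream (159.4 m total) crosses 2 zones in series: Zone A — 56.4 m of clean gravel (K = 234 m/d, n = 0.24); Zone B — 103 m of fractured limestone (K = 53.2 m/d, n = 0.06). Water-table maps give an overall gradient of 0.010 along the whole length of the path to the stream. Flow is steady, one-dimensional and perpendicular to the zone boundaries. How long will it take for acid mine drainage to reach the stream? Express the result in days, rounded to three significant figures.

26.9 days

Continuity: the same q passes through each zone, so ΔH = q·Σ(L_j/K_j) — the zones act as resistances in series.
Σ(L/K) = 56.4/234 + 103/53.2 = 0.2410 + 1.936 = 2.177 d
K_eq = L_total / Σ(L/K) = 159.4 / 2.177 = 73.22 m/d
q = K_eq · i = 73.22 × 0.010 = 0.7322 m/d (same in every zone)
Zone A: v = q/n = 0.7322/0.24 = 3.051 m/d → t_A = 56.4/3.051 = 18.49 d
Zone B: v = q/n = 0.7322/0.06 = 12.20 m/d → t_B = 103/12.20 = 8.441 d
Total t = 18.49 + 8.441 = 26.93 d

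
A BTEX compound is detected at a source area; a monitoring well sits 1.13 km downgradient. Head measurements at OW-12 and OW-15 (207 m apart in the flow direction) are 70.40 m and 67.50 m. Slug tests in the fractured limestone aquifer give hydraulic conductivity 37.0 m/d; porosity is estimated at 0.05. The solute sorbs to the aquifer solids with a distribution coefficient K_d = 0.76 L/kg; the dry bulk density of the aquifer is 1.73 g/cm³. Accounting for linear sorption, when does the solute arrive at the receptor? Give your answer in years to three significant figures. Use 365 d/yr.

Hydraulic gradient i = (70.40 − 67.50) / 207 = 2.90 / 207 = 0.01401
Darcy flux q = K·i = 37.0 × 0.01401 = 0.5184 m/d
v = Ki/n = 37.0·0.01401/0.05 = 10.37 m/d
Retardation R = 1 + ρ_b·K_d/n = 1 + 1.73×0.76/0.05 = 27.30
Contaminant velocity v_c = v/R = 10.37/27.30 = 0.3798 m/d
L = 1.13 km = 1130 m
t = L/v_c = 1130/0.3798 = 2975 d
   = 2975/365 = 8.15 yr

8.15 years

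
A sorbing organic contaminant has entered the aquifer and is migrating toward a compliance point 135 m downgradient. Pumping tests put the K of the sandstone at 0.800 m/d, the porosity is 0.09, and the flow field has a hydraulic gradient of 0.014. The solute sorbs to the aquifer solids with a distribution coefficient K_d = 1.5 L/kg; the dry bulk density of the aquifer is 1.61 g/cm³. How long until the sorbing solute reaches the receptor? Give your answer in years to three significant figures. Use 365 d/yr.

q = Ki = 0.800 × 0.014 = 0.01120 m/d
Average linear velocity = 0.01120 / 0.09 = 0.1244 m/d
Retardation R = 1 + ρ_b·K_d/n = 1 + 1.61×1.5/0.09 = 27.83
Contaminant velocity v_c = v/R = 0.1244/27.83 = 0.004471 m/d
t = L/v_c = 135/0.004471 = 30190 d
   = 30190/365 = 82.7 yr

82.7 years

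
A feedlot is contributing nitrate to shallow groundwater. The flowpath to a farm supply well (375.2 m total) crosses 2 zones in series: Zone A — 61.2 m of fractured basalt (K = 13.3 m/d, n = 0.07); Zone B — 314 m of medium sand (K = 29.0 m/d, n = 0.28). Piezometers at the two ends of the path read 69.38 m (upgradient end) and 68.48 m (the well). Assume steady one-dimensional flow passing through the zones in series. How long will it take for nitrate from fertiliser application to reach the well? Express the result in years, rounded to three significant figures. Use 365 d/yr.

Total head drop ΔH = 69.38 − 68.48 = 0.90 m
Steady 1-D flow in series ⇒ the Darcy flux q is identical in every zone and the zone head losses add (resistances L/K in series).
Σ(L/K) = 61.2/13.3 + 314/29.0 = 4.602 + 10.83 = 15.43 d
q = ΔH / Σ(L/K) = 0.90 / 15.43 = 0.05833 m/d (same in every zone)
Zone A: v = q/n = 0.05833/0.07 = 0.8333 m/d → t_A = 61.2/0.8333 = 73.44 d
Zone B: v = q/n = 0.05833/0.28 = 0.2083 m/d → t_B = 314/0.2083 = 1507 d
Total t = 73.44 + 1507 = 1581 d
   = 1581 / 365 = 4.33 yr

4.33 years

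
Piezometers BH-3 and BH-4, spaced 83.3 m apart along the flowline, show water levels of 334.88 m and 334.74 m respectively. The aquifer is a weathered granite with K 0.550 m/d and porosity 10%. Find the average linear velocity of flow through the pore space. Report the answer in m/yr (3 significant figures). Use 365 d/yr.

3.37 m/yr

Hydraulic gradient i = (334.88 − 334.74) / 83.3 = 0.14 / 83.3 = 0.001681
Darcy flux q = K·i = 0.550 × 0.001681 = 9.244e-4 m/d
v_s = q/n_e = 9.244e-4/0.10 = 0.009244 m/d
   = 0.009244 × 365 = 3.37 m/yr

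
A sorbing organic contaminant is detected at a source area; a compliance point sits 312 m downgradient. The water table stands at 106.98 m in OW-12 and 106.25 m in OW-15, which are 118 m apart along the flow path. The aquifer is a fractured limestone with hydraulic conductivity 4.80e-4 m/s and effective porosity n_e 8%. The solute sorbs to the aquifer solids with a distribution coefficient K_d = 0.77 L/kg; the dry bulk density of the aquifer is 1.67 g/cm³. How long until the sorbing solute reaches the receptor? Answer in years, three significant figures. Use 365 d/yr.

4.55 years

Hydraulic gradient i = (106.98 − 106.25) / 118 = 0.73 / 118 = 0.006186
K = 4.80e-4 m/s × 86400 s/d = 41.47 m/d
Darcy flux q = K·i = 41.47 × 0.006186 = 0.2566 m/d
v_s = q/n_e = 0.2566/0.08 = 3.207 m/d
Retardation R = 1 + ρ_b·K_d/n = 1 + 1.67×0.77/0.08 = 17.07
Contaminant velocity v_c = v/R = 3.207/17.07 = 0.1878 m/d
t = L/v_c = 312/0.1878 = 1661 d
   = 1661/365 = 4.55 yr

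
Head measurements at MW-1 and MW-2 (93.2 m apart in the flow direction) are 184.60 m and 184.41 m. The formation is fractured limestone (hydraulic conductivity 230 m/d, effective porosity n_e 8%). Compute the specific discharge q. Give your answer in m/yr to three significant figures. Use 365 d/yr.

Hydraulic gradient i = (184.60 − 184.41) / 93.2 = 0.19 / 93.2 = 0.002039
q = Ki = 230 × 0.002039 = 0.4689 m/d
   = 0.4689 × 365 = 171 m/yr

171 m/yr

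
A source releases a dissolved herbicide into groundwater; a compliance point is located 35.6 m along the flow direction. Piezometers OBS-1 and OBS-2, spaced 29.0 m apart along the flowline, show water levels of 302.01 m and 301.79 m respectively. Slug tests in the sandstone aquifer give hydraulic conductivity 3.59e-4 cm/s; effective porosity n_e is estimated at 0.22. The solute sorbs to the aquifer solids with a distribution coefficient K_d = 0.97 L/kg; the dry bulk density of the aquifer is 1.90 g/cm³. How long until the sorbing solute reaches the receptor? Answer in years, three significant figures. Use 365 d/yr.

Hydraulic gradient i = (302.01 − 301.79) / 29.0 = 0.22 / 29.0 = 0.007586
K = 3.59e-4 cm/s × 864 = 0.3102 m/d
Specific discharge q = 0.3102 × 0.007586 = 0.002353 m/d
Seepage velocity v = q / n = 0.002353 / 0.22 = 0.01070 m/d
Retardation R = 1 + ρ_b·K_d/n = 1 + 1.90×0.97/0.22 = 9.377
Contaminant velocity v_c = v/R = 0.01070/9.377 = 0.001141 m/d
t = L/v_c = 35.6/0.001141 = 31210 d
   = 31210/365 = 85.5 yr

85.5 years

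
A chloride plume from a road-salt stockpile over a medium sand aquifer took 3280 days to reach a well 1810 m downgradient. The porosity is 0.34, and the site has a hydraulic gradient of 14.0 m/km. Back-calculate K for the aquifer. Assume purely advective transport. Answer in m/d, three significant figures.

13.4 m/d

v = L / t = 1810 / 3280 = 0.5518 m/d
K = v · n / i = 0.5518 × 0.34 / 0.014 = 13.4 m/d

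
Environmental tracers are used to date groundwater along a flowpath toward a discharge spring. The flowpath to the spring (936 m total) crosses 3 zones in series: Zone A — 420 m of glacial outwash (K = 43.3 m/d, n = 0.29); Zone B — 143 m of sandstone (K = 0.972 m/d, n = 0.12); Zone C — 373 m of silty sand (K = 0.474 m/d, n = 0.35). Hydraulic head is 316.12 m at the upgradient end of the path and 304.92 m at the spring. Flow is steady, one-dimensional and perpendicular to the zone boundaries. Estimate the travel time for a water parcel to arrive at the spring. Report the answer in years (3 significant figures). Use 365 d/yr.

62.2 years

Total head drop ΔH = 316.12 − 304.92 = 11.20 m
Steady 1-D flow in series ⇒ the Darcy flux q is identical in every zone and the zone head losses add (resistances L/K in series).
Σ(L/K) = 420/43.3 + 143/0.972 + 373/0.474 = 9.700 + 147.1 + 786.9 = 943.7 d
q = ΔH / Σ(L/K) = 11.20 / 943.7 = 0.01187 m/d (same in every zone)
Zone A: v = q/n = 0.01187/0.29 = 0.04092 m/d → t_A = 420/0.04092 = 10260 d
Zone B: v = q/n = 0.01187/0.12 = 0.09890 m/d → t_B = 143/0.09890 = 1446 d
Zone C: v = q/n = 0.01187/0.35 = 0.03391 m/d → t_C = 373/0.03391 = 11000 d
Total t = 10260 + 1446 + 11000 = 22710 d
   = 22710 / 365 = 62.2 yr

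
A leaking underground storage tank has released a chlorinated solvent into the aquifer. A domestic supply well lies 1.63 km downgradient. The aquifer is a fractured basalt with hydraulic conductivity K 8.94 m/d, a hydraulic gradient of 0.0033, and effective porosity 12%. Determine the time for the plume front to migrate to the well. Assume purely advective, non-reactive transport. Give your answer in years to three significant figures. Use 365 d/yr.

Specific discharge q = 8.94 × 0.0033 = 0.02950 m/d
v_s = q/n_e = 0.02950/0.12 = 0.2458 m/d
L = 1.63 km = 1630 m
t = L / v = 1630 / 0.2458 = 6630 d
   = 6630 / 365 = 18.2 yr

18.2 years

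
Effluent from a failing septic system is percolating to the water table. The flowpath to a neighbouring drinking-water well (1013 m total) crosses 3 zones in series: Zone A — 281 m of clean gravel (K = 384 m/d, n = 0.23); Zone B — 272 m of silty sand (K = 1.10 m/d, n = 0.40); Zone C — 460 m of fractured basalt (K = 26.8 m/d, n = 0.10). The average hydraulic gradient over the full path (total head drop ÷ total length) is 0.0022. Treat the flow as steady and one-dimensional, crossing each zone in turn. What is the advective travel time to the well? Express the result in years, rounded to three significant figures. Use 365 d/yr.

71.5 years

Continuity: the same q passes through each zone, so ΔH = q·Σ(L_j/K_j) — the zones act as resistances in series.
Σ(L/K) = 281/384 + 272/1.10 + 460/26.8 = 0.7318 + 247.3 + 17.16 = 265.2 d
K_eq = L_total / Σ(L/K) = 1013 / 265.2 = 3.820 m/d
q = K_eq · i = 3.820 × 0.0022 = 0.008404 m/d (same in every zone)
Zone A: v = q/n = 0.008404/0.23 = 0.03654 m/d → t_A = 281/0.03654 = 7690 d
Zone B: v = q/n = 0.008404/0.40 = 0.02101 m/d → t_B = 272/0.02101 = 12950 d
Zone C: v = q/n = 0.008404/0.10 = 0.08404 m/d → t_C = 460/0.08404 = 5473 d
Total t = 7690 + 12950 + 5473 = 26110 d
   = 26110 / 365 = 71.5 yr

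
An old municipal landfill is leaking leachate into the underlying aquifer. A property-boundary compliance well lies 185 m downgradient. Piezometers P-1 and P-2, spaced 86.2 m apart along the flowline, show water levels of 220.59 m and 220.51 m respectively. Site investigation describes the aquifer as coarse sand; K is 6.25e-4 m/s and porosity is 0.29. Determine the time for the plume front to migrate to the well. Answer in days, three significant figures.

1070 days

Hydraulic gradient i = (220.59 − 220.51) / 86.2 = 0.08 / 86.2 = 9.281e-4
K = 6.25e-4 m/s × 86400 s/d = 54.00 m/d
q = Ki = 54.00 × 9.281e-4 = 0.05012 m/d
Average linear velocity = 0.05012 / 0.29 = 0.1728 m/d
t = L / v = 185 / 0.1728 = 1071 d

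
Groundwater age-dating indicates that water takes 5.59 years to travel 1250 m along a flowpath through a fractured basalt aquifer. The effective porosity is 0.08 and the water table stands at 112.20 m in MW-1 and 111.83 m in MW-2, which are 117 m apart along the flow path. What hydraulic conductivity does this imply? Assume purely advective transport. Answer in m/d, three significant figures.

Hydraulic gradient i = (112.20 − 111.83) / 117 = 0.37 / 117 = 0.003162
t = 5.59 years = 2040 d
v = L / t = 1250 / 2040 = 0.6126 m/d
K = v · n / i = 0.6126 × 0.08 / 0.003162 = 15.5 m/d

15.5 m/d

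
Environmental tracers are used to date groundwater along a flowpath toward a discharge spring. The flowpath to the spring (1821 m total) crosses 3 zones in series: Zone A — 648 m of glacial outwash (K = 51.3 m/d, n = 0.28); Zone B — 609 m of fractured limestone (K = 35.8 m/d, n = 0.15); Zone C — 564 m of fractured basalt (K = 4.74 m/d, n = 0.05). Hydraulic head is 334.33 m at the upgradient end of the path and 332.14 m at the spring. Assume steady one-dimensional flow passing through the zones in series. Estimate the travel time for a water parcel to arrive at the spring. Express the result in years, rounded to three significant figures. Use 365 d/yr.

Total head drop ΔH = 334.33 − 332.14 = 2.19 m
Continuity: the same q passes through each zone, so ΔH = q·Σ(L_j/K_j) — the zones act as resistances in series.
Σ(L/K) = 648/51.3 + 609/35.8 + 564/4.74 = 12.63 + 17.01 + 119.0 = 148.6 d
q = ΔH / Σ(L/K) = 2.19 / 148.6 = 0.01473 m/d (same in every zone)
Zone A: v = q/n = 0.01473/0.28 = 0.05262 m/d → t_A = 648/0.05262 = 12310 d
Zone B: v = q/n = 0.01473/0.15 = 0.09823 m/d → t_B = 609/0.09823 = 6200 d
Zone C: v = q/n = 0.01473/0.05 = 0.2947 m/d → t_C = 564/0.2947 = 1914 d
Total t = 12310 + 6200 + 1914 = 20430 d
   = 20430 / 365 = 56.0 yr

56.0 years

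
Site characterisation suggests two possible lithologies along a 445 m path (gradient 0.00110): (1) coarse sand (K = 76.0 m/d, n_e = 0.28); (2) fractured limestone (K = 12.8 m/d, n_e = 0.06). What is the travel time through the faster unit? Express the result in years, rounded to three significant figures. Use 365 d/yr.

4.08 years

Unit 1 (coarse sand): v = 76.0×0.0011/0.28 = 0.2986 m/d, t = 445/0.2986 = 1490 d
Unit 2 (fractured limestone): v = 12.8×0.0011/0.06 = 0.2347 m/d, t = 445/0.2347 = 1896 d
Faster: 1490 d / 365 = 4.08 yr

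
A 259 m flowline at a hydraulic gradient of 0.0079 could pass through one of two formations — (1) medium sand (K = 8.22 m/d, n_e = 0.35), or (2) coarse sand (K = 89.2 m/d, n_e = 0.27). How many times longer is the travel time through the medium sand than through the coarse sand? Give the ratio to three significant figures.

Unit 1 (medium sand): v = 8.22×0.0079/0.35 = 0.1855 m/d, t = 259/0.1855 = 1396 d
Unit 2 (coarse sand): v = 89.2×0.0079/0.27 = 2.610 m/d, t = 259/2.610 = 99.24 d
t(medium sand) / t(coarse sand) = 1396/99.24 = 14.1

14.1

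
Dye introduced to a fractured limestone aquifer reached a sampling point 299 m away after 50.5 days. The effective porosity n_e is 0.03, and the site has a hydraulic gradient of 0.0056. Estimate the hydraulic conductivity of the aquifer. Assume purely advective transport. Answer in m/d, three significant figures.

v = L / t = 299 / 50.5 = 5.921 m/d
K = v · n / i = 5.921 × 0.03 / 0.0056 = 31.7 m/d

31.7 m/d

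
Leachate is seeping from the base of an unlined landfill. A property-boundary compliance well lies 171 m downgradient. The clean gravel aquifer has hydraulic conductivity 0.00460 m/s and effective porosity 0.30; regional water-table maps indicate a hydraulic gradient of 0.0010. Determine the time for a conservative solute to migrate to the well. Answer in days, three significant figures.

K = 0.00460 m/s × 86400 s/d = 397.4 m/d
Darcy flux q = K·i = 397.4 × 0.0010 = 0.3974 m/d
Average linear velocity = 0.3974 / 0.30 = 1.325 m/d
t = L / v = 171 / 1.325 = 129.1 d

129 days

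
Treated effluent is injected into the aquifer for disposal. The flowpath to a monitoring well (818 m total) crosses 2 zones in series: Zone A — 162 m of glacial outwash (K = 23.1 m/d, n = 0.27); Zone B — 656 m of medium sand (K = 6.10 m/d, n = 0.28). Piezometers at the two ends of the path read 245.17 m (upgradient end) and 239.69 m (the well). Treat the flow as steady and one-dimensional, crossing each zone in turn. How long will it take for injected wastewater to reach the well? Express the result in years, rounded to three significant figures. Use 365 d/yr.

13.0 years

Total head drop ΔH = 245.17 − 239.69 = 5.48 m
Continuity: the same q passes through each zone, so ΔH = q·Σ(L_j/K_j) — the zones act as resistances in series.
Σ(L/K) = 162/23.1 + 656/6.10 = 7.013 + 107.5 = 114.6 d
q = ΔH / Σ(L/K) = 5.48 / 114.6 = 0.04784 m/d (same in every zone)
Zone A: v = q/n = 0.04784/0.27 = 0.1772 m/d → t_A = 162/0.1772 = 914.3 d
Zone B: v = q/n = 0.04784/0.28 = 0.1708 m/d → t_B = 656/0.1708 = 3840 d
Total t = 914.3 + 3840 = 4754 d
   = 4754 / 365 = 13.0 yr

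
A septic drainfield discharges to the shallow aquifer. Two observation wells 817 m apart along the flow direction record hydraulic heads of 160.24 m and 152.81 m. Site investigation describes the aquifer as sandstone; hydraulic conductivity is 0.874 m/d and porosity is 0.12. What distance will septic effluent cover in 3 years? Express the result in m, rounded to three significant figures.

Hydraulic gradient i = (160.24 − 152.81) / 817 = 7.43 / 817 = 0.009094
Darcy flux q = K·i = 0.874 × 0.009094 = 0.007948 m/d
Average linear velocity = 0.007948 / 0.12 = 0.06624 m/d
T = 3 yr × 365 = 1095 d
L = v × T = 0.06624 × 1095 = 72.53 m

72.5 m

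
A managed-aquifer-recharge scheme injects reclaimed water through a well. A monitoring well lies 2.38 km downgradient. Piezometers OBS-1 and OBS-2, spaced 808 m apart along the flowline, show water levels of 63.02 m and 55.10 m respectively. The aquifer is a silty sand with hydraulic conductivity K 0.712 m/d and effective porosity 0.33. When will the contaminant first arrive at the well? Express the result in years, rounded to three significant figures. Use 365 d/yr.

308 years

Hydraulic gradient i = (63.02 − 55.10) / 808 = 7.92 / 808 = 0.009802
Specific discharge q = 0.712 × 0.009802 = 0.006979 m/d
Seepage velocity v = q / n = 0.006979 / 0.33 = 0.02115 m/d
L = 2.38 km = 2380 m
t = L / v = 2380 / 0.02115 = 112500 d
   = 112500 / 365 = 308 yr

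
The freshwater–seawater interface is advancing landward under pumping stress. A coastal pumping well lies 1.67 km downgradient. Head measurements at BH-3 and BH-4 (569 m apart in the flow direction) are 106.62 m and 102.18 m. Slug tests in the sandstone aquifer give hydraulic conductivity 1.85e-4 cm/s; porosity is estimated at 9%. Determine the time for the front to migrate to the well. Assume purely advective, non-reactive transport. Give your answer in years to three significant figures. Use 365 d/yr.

330 years

Hydraulic gradient i = (106.62 − 102.18) / 569 = 4.44 / 569 = 0.007803
K = 1.85e-4 cm/s × 864 = 0.1598 m/d
q = Ki = 0.1598 × 0.007803 = 0.001247 m/d
Seepage velocity v = q / n = 0.001247 / 0.09 = 0.01386 m/d
L = 1.67 km = 1670 m
t = L / v = 1670 / 0.01386 = 120500 d
   = 120500 / 365 = 330 yr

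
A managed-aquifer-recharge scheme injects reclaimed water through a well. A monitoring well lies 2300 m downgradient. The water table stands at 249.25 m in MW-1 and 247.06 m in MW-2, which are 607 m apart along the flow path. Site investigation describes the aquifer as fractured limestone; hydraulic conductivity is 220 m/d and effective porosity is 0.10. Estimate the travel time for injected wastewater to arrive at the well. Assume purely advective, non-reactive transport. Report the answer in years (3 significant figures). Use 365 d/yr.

Hydraulic gradient i = (249.25 − 247.06) / 607 = 2.19 / 607 = 0.003608
q = Ki = 220 × 0.003608 = 0.7937 m/d
Average linear velocity = 0.7937 / 0.10 = 7.937 m/d
t = L / v = 2300 / 7.937 = 289.8 d
   = 289.8 / 365 = 0.794 yr

0.794 years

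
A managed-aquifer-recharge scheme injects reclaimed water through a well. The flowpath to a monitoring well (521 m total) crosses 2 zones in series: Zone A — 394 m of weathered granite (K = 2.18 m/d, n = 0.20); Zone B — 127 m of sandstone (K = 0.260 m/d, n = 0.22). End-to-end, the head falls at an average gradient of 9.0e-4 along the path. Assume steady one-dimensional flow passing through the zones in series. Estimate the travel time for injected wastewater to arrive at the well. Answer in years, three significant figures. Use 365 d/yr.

417 years

Steady 1-D flow in series ⇒ the Darcy flux q is identical in every zone and the zone head losses add (resistances L/K in series).
Σ(L/K) = 394/2.18 + 127/0.260 = 180.7 + 488.5 = 669.2 d
K_eq = L_total / Σ(L/K) = 521 / 669.2 = 0.7785 m/d
q = K_eq · i = 0.7785 × 9.0e-4 = 7.007e-4 m/d (same in every zone)
Zone A: v = q/n = 7.007e-4/0.20 = 0.003503 m/d → t_A = 394/0.003503 = 112500 d
Zone B: v = q/n = 7.007e-4/0.22 = 0.003185 m/d → t_B = 127/0.003185 = 39870 d
Total t = 112500 + 39870 = 152300 d
   = 152300 / 365 = 417 yr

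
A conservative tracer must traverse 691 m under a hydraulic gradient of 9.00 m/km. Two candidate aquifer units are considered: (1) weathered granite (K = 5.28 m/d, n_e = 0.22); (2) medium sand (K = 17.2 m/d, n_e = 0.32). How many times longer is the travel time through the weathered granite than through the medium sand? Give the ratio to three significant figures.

Unit 1 (weathered granite): v = 5.28×0.0090/0.22 = 0.2160 m/d, t = 691/0.2160 = 3199 d
Unit 2 (medium sand): v = 17.2×0.0090/0.32 = 0.4837 m/d, t = 691/0.4837 = 1428 d
t(weathered granite) / t(medium sand) = 3199/1428 = 2.24

2.24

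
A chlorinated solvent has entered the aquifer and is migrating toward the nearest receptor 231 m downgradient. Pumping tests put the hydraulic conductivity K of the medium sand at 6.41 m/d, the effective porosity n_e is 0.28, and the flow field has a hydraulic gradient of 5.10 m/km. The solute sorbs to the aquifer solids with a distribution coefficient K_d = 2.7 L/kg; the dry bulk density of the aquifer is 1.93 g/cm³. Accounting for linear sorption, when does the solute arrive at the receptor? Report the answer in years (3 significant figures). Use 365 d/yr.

q = Ki = 6.41 × 0.0051 = 0.03269 m/d
v_s = q/n_e = 0.03269/0.28 = 0.1168 m/d
Retardation R = 1 + ρ_b·K_d/n = 1 + 1.93×2.7/0.28 = 19.61
Contaminant velocity v_c = v/R = 0.1168/19.61 = 0.005954 m/d
t = L/v_c = 231/0.005954 = 38800 d
   = 38800/365 = 106 yr

106 years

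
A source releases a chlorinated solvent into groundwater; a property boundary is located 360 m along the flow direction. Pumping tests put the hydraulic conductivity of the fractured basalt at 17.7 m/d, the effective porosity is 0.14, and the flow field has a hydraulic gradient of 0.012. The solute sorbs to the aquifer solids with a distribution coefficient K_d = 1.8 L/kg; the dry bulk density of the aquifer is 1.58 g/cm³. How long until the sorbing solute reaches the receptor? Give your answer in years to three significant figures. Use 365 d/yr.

13.9 years

Specific discharge q = 17.7 × 0.012 = 0.2124 m/d
Average linear velocity = 0.2124 / 0.14 = 1.517 m/d
Retardation R = 1 + ρ_b·K_d/n = 1 + 1.58×1.8/0.14 = 21.31
Contaminant velocity v_c = v/R = 1.517/21.31 = 0.07118 m/d
t = L/v_c = 360/0.07118 = 5058 d
   = 5058/365 = 13.9 yr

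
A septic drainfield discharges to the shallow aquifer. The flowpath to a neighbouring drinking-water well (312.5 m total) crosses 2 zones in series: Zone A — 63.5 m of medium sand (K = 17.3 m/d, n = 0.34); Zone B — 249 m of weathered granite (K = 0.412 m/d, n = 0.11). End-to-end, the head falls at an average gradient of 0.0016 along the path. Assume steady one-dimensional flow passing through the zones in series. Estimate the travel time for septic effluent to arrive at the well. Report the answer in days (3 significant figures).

Continuity: the same q passes through each zone, so ΔH = q·Σ(L_j/K_j) — the zones act as resistances in series.
Σ(L/K) = 63.5/17.3 + 249/0.412 = 3.671 + 604.4 = 608.0 d
K_eq = L_total / Σ(L/K) = 312.5 / 608.0 = 0.5139 m/d
q = K_eq · i = 0.5139 × 0.0016 = 8.223e-4 m/d (same in every zone)
Zone A: v = q/n = 8.223e-4/0.34 = 0.002419 m/d → t_A = 63.5/0.002419 = 26260 d
Zone B: v = q/n = 8.223e-4/0.11 = 0.007476 m/d → t_B = 249/0.007476 = 33310 d
Total t = 26260 + 33310 = 59560 d

59600 days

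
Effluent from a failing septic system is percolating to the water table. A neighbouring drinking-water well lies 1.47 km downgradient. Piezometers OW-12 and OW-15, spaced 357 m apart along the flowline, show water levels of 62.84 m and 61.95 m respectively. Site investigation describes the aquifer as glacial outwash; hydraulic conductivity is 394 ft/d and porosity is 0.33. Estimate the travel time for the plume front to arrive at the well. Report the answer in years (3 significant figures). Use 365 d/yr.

Hydraulic gradient i = (62.84 − 61.95) / 357 = 0.89 / 357 = 0.002493
K = 394 ft/d × 0.3048 = 120.1 m/d
q = Ki = 120.1 × 0.002493 = 0.2994 m/d
Seepage velocity v = q / n = 0.2994 / 0.33 = 0.9072 m/d
L = 1.47 km = 1470 m
t = L / v = 1470 / 0.9072 = 1620 d
   = 1620 / 365 = 4.44 yr

4.44 years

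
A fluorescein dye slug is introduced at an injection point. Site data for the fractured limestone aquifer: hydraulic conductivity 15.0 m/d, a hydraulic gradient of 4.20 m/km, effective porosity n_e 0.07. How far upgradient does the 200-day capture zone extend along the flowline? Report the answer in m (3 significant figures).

Specific discharge q = 15.0 × 0.0042 = 0.06300 m/d
Average linear velocity = 0.06300 / 0.07 = 0.9000 m/d
L = v × T = 0.9000 × 200 = 180.0 m

180 m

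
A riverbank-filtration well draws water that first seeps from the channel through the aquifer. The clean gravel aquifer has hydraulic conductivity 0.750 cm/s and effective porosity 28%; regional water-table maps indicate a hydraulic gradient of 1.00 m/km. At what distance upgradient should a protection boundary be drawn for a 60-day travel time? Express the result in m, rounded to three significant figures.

139 m

K = 0.750 cm/s × 864 = 648.0 m/d
Darcy flux q = K·i = 648.0 × 0.0010 = 0.6480 m/d
Seepage velocity v = q / n = 0.6480 / 0.28 = 2.314 m/d
L = v × T = 2.314 × 60 = 138.9 m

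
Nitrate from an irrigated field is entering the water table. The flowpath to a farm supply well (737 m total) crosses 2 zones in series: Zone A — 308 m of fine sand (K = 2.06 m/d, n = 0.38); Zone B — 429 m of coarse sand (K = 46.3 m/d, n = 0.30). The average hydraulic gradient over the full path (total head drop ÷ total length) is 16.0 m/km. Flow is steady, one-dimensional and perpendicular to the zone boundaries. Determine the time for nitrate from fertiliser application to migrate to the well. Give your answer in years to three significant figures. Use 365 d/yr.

For zones in series the flux q is common to all zones; the equivalent conductivity is the harmonic (thickness-weighted) mean, K_eq = L_total / Σ(L_j/K_j).
Σ(L/K) = 308/2.06 + 429/46.3 = 149.5 + 9.266 = 158.8 d
K_eq = L_total / Σ(L/K) = 737 / 158.8 = 4.642 m/d
q = K_eq · i = 4.642 × 0.016 = 0.07427 m/d (same in every zone)
Zone A: v = q/n = 0.07427/0.38 = 0.1954 m/d → t_A = 308/0.1954 = 1576 d
Zone B: v = q/n = 0.07427/0.30 = 0.2476 m/d → t_B = 429/0.2476 = 1733 d
Total t = 1576 + 1733 = 3309 d
   = 3309 / 365 = 9.07 yr

9.07 years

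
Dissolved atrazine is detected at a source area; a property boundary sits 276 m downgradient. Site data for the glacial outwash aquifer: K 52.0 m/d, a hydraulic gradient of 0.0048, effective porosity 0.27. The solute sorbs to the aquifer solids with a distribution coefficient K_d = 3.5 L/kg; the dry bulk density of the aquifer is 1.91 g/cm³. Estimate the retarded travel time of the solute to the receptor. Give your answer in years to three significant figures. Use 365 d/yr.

Darcy flux q = K·i = 52.0 × 0.0048 = 0.2496 m/d
v_s = q/n_e = 0.2496/0.27 = 0.9244 m/d
Retardation R = 1 + ρ_b·K_d/n = 1 + 1.91×3.5/0.27 = 25.76
Contaminant velocity v_c = v/R = 0.9244/25.76 = 0.03589 m/d
t = L/v_c = 276/0.03589 = 7691 d
   = 7691/365 = 21.1 yr

21.1 years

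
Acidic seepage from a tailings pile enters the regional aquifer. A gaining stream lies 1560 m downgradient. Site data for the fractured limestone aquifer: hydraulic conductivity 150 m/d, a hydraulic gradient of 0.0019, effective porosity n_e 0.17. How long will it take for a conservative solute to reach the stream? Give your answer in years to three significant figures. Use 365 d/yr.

2.55 years

Darcy flux q = K·i = 150 × 0.0019 = 0.2850 m/d
Average linear velocity = 0.2850 / 0.17 = 1.676 m/d
t = L / v = 1560 / 1.676 = 930.5 d
   = 930.5 / 365 = 2.55 yr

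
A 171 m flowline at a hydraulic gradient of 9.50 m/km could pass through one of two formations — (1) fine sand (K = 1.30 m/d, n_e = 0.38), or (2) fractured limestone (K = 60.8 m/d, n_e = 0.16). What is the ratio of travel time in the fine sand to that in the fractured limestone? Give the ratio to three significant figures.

Unit 1 (fine sand): v = 1.30×0.0095/0.38 = 0.03250 m/d, t = 171/0.03250 = 5262 d
Unit 2 (fractured limestone): v = 60.8×0.0095/0.16 = 3.610 m/d, t = 171/3.610 = 47.37 d
t(fine sand) / t(fractured limestone) = 5262/47.37 = 111

111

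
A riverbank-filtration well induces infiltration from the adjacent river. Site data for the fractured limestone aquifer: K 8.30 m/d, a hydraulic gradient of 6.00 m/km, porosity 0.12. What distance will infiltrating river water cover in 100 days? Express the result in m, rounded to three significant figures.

Specific discharge q = 8.30 × 0.0060 = 0.04980 m/d
Seepage velocity v = q / n = 0.04980 / 0.12 = 0.4150 m/d
L = v × T = 0.4150 × 100 = 41.50 m

41.5 m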